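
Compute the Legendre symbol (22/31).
(22/31) = 22^{15} mod 31 = -1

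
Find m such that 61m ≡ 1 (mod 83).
61^(-1) ≡ 49 (mod 83). Verification: 61 × 49 = 2989 ≡ 1 (mod 83)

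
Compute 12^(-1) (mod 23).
12^(-1) ≡ 2 (mod 23). Verification: 12 × 2 = 24 ≡ 1 (mod 23)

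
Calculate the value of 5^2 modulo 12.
2 = 2 (binary 10). Repeated squaring mod 12: 5^1 ≡ 5; 5^2 ≡ 5² = 25 ≡ 1. So 5^2 ≡ 1 (mod 12).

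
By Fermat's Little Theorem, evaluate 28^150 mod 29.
By Fermat: 28^{28} ≡ 1 (mod 29). 150 = 5×28 + 10. So 28^{150} ≡ 28^{10} ≡ 1 (mod 29)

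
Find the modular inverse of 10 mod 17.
10^(-1) ≡ 12 (mod 17). Verification: 10 × 12 = 120 ≡ 1 (mod 17)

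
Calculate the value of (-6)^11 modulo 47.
Using repeated squaring. (-6) ≡ 41 (mod 47). 11 = 8 + 2 + 1 (binary 1011). Repeated squaring mod 47: 41^1 ≡ 41; 41^2 ≡ 41² = 1681 ≡ 36; 41^4 ≡ 36² = 1296 ≡ 27; 41^8 ≡ 27² = 729 ≡ 24. Multiply: (-6)^11 ≡ 41^8 × 41^2 × 41^1 ≡ 24 × 36 × 41 (mod 47): 24 × 36 = 864 ≡ 18; 18 × 41 = 738 ≡ 33. So (-6)^11 ≡ 33 (mod 47).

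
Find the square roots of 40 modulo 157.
The square roots of 40 mod 157 are 121 and 36. Verify: 121² = 14641 ≡ 40 (mod 157)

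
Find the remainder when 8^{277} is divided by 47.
By Fermat: 8^{46} ≡ 1 (mod 47). 277 = 6×46 + 1. So 8^{277} ≡ 8^{1} ≡ 8 (mod 47)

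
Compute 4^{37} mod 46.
26

Using successive squaring:
Binary expansion of 37: 100101
Powers of 4 mod 46 (each is the square of the previous):
  4^1 ≡ 4 (mod 46)
  4^2 ≡ 4² = 16 ≡ 16 (mod 46)
  4^4 ≡ 16² = 256 ≡ 26 (mod 46)
  4^8 ≡ 26² = 676 ≡ 32 (mod 46)
  4^16 ≡ 32² = 1024 ≡ 12 (mod 46)
  4^32 ≡ 12² = 144 ≡ 6 (mod 46)
37 = 32 + 4 + 1, so 4^37 = 4^32 × 4^4 × 4^1 ≡ 6 × 26 × 4 (mod 46)
Multiplying step by step:
  6 × 26 = 156 ≡ 18 (mod 46)
  18 × 4 = 72 ≡ 26 (mod 46)
Result: 4^37 ≡ 26 (mod 46)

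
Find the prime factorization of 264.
2^3 × 3 × 11

Divide by primes starting from smallest:
264 ÷ 2 = 132
132 ÷ 2 = 66
66 ÷ 2 = 33
33 ÷ 3 = 11
11 ÷ 11 = 1

264 = 2^3 × 3 × 11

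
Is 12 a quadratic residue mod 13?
By Euler's criterion: 12^{6} ≡ 1 (mod 13). Since this equals 1, 12 is a QR.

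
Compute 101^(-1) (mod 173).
101^(-1) ≡ 12 (mod 173). Verification: 101 × 12 = 1212 ≡ 1 (mod 173)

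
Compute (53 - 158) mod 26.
25

(53 - 158) = -105
-105 mod 26 = 25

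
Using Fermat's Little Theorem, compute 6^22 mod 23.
By Fermat's Little Theorem, 6^{22} ≡ 1 (mod 23) since 23 is prime and gcd(6, 23) = 1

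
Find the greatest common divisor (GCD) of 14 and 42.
14

Using the Euclidean algorithm:
14 = 0 × 42 + 14
42 = 3 × 14 + 0

GCD(14, 42) = 14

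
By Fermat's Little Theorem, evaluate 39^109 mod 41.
By Fermat: 39^{40} ≡ 1 (mod 41). 109 = 2×40 + 29. So 39^{109} ≡ 39^{29} ≡ 21 (mod 41)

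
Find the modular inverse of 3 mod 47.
3^(-1) ≡ 16 (mod 47). Verification: 3 × 16 = 48 ≡ 1 (mod 47)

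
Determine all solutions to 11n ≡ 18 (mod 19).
12

Since gcd(11, 19) = 1 divides 18, a solution exists.
Multiply both sides by the inverse of 11 mod 19:
  11^(-1) mod 19 = 7
  x ≡ 7 × 18 ≡ 126 ≡ 12 (mod 19)
Verification: 11 × 12 = 132 = 6 × 19 + 18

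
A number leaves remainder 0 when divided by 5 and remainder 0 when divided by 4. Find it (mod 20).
M = 5 × 4 = 20. M₁ = 4, y₁ ≡ 4 (mod 5). M₂ = 5, y₂ ≡ 1 (mod 4). n = 0×4×4 + 0×5×1 ≡ 0 (mod 20)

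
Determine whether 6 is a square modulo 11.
By Euler's criterion: 6^{5} ≡ 10 (mod 11). Since this equals -1 (≡ 10), 6 is not a QR.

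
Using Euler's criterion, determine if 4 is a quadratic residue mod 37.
By Euler's criterion: 4^{18} ≡ 1 (mod 37). Since this equals 1, 4 is a QR.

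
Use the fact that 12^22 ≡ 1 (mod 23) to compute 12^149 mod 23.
By Fermat: 12^{22} ≡ 1 (mod 23). 149 = 6×22 + 17. So 12^{149} ≡ 12^{17} ≡ 9 (mod 23)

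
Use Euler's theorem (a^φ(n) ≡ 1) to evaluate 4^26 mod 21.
By Euler: 4^{12} ≡ 1 (mod 21) since gcd(4, 21) = 1. 26 = 2×12 + 2. So 4^{26} ≡ 4^{2} ≡ 16 (mod 21)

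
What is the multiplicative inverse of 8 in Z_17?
8^(-1) ≡ 15 (mod 17). Verification: 8 × 15 = 120 ≡ 1 (mod 17)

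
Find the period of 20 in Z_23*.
Powers of 20 mod 23: 20^1≡20, 20^2≡9, 20^3≡19, 20^4≡12, 20^5≡10, 20^6≡16, 20^7≡21, 20^8≡6, 20^9≡5, 20^10≡8, 20^11≡22, 20^12≡3, 20^13≡14, 20^14≡4, 20^15≡11, 20^16≡13, 20^17≡7, 20^18≡2, 20^19≡17, 20^20≡18, 20^21≡15, 20^22≡1. Order = 22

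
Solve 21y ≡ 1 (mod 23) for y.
11

Using Extended Euclidean Algorithm:
gcd(21, 23) = 1
Bezout coefficients: 21 × 11 + 23 × -10 = 1
So 21 × 11 ≡ 1 (mod 23)
The inverse is 11 mod 23 = 11
Verification: 21 × 11 = 231 = 10 × 23 + 1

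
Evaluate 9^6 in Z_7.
9 ≡ 2 (mod 7). 6 = 4 + 2 (binary 110). Repeated squaring mod 7: 2^1 ≡ 2; 2^2 ≡ 2² = 4 ≡ 4; 2^4 ≡ 4² = 16 ≡ 2. Multiply: 9^6 ≡ 2^4 × 2^2 ≡ 2 × 4 (mod 7): 2 × 4 = 8 ≡ 1. So 9^6 ≡ 1 (mod 7).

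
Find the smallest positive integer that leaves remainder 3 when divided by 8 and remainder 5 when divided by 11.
M = 8 × 11 = 88. M₁ = 11, y₁ ≡ 3 (mod 8). M₂ = 8, y₂ ≡ 7 (mod 11). z = 3×11×3 + 5×8×7 ≡ 27 (mod 88). The smallest positive such number is 27.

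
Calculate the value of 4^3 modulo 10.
3 = 2 + 1 (binary 11). Repeated squaring mod 10: 4^1 ≡ 4; 4^2 ≡ 4² = 16 ≡ 6. Multiply: 4^3 = 4^2 × 4^1 ≡ 6 × 4 (mod 10): 6 × 4 = 24 ≡ 4. So 4^3 ≡ 4 (mod 10).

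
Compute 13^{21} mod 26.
13

Using successive squaring:
Binary expansion of 21: 10101
Powers of 13 mod 26 (each is the square of the previous):
  13^1 ≡ 13 (mod 26)
  13^2 ≡ 13² = 169 ≡ 13 (mod 26)
  13^4 ≡ 13² = 169 ≡ 13 (mod 26)
  13^8 ≡ 13² = 169 ≡ 13 (mod 26)
  13^16 ≡ 13² = 169 ≡ 13 (mod 26)
21 = 16 + 4 + 1, so 13^21 = 13^16 × 13^4 × 13^1 ≡ 13 × 13 × 13 (mod 26)
Multiplying step by step:
  13 × 13 = 169 ≡ 13 (mod 26)
  13 × 13 = 169 ≡ 13 (mod 26)
Result: 13^21 ≡ 13 (mod 26)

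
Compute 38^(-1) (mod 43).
38^(-1) ≡ 17 (mod 43). Verification: 38 × 17 = 646 ≡ 1 (mod 43)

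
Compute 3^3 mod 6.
3 = 2 + 1 (binary 11). Repeated squaring mod 6: 3^1 ≡ 3; 3^2 ≡ 3² = 9 ≡ 3. Multiply: 3^3 = 3^2 × 3^1 ≡ 3 × 3 (mod 6): 3 × 3 = 9 ≡ 3. So 3^3 ≡ 3 (mod 6).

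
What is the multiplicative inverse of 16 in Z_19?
16^(-1) ≡ 6 (mod 19). Verification: 16 × 6 = 96 ≡ 1 (mod 19)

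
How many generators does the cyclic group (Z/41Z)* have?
16

The number of primitive roots modulo p is φ(p-1) = φ(40)
φ(40) = 16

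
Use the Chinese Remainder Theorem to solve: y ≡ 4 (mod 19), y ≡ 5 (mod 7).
61

Using the Chinese Remainder Theorem:
M = product of moduli = 133
For equation 1: M_1 = 7, 7 ≡ 7 (mod 19), inverse of 7 mod 19 is 11 (check: 7 × 11 = 77 ≡ 1 (mod 19))
For equation 2: M_2 = 19, 19 ≡ 5 (mod 7), inverse of 19 mod 7 is 3 (check: 5 × 3 = 15 ≡ 1 (mod 7))
Combine: y ≡ Σ r_i×M_i×(M_i⁻¹ mod m_i) = 4×7×11 + 5×19×3 = 308 + 285 = 593
593 mod 133 = 61
y ≡ 61 (mod 133)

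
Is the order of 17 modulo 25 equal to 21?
No, the actual order is 20, not 21.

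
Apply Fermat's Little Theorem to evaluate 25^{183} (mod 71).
5

By Fermat's Little Theorem, a^(p-1) ≡ 1 (mod p) for prime p and gcd(a, p) = 1
Here p = 71, so 25^70 ≡ 1 (mod 71)
We can reduce the exponent: 183 mod 70 = 43
So 25^183 ≡ 25^43 (mod 71)
Computing: 25^43 mod 71 = 5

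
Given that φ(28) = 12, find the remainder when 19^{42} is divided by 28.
By Euler: 19^{12} ≡ 1 (mod 28) since gcd(19, 28) = 1. 42 = 3×12 + 6. So 19^{42} ≡ 19^{6} ≡ 1 (mod 28)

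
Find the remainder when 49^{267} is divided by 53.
By Fermat: 49^{52} ≡ 1 (mod 53). 267 = 5×52 + 7. So 49^{267} ≡ 49^{7} ≡ 46 (mod 53)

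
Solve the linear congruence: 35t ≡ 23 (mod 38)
5

Since gcd(35, 38) = 1 divides 23, a solution exists.
Multiply both sides by the inverse of 35 mod 38:
  35^(-1) mod 38 = 25
  x ≡ 25 × 23 ≡ 575 ≡ 5 (mod 38)
Verification: 35 × 5 = 175 = 4 × 38 + 23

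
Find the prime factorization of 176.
2^4 × 11

Divide by primes starting from smallest:
176 ÷ 2 = 88
88 ÷ 2 = 44
44 ÷ 2 = 22
22 ÷ 2 = 11
11 ÷ 11 = 1

176 = 2^4 × 11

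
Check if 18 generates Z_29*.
p - 1 = 28 has prime divisors 2, 7. Check 18^(28/q) mod 29 for each: 18^(28/2) = 18^14 ≡ 28, 18^(28/7) = 18^4 ≡ 25 (mod 29). None of these is 1, so 18 has order 28 = φ(29), so it is a primitive root mod 29.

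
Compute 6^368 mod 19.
Using Fermat: 6^{18} ≡ 1 (mod 19). 368 ≡ 8 (mod 18). So 6^{368} ≡ 6^{8} ≡ 16 (mod 19)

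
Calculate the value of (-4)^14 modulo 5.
Using Fermat: (-4)^{4} ≡ 1 (mod 5). 14 ≡ 2 (mod 4). So (-4)^{14} ≡ (-4)^{2} ≡ 1 (mod 5)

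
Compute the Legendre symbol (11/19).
(11/19) = 11^{9} mod 19 = 1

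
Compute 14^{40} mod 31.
25

Using successive squaring:
Binary expansion of 40: 101000
Powers of 14 mod 31 (each is the square of the previous):
  14^1 ≡ 14 (mod 31)
  14^2 ≡ 14² = 196 ≡ 10 (mod 31)
  14^4 ≡ 10² = 100 ≡ 7 (mod 31)
  14^8 ≡ 7² = 49 ≡ 18 (mod 31)
  14^16 ≡ 18² = 324 ≡ 14 (mod 31)
  14^32 ≡ 14² = 196 ≡ 10 (mod 31)
40 = 32 + 8, so 14^40 = 14^32 × 14^8 ≡ 10 × 18 (mod 31)
Multiplying step by step:
  10 × 18 = 180 ≡ 25 (mod 31)
Result: 14^40 ≡ 25 (mod 31)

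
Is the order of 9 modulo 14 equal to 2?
No, the actual order is 3, not 2.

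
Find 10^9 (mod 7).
10 ≡ 3 (mod 7). 9 = 8 + 1 (binary 1001). Repeated squaring mod 7: 3^1 ≡ 3; 3^2 ≡ 3² = 9 ≡ 2; 3^4 ≡ 2² = 4 ≡ 4; 3^8 ≡ 4² = 16 ≡ 2. Multiply: 10^9 ≡ 3^8 × 3^1 ≡ 2 × 3 (mod 7): 2 × 3 = 6 ≡ 6. So 10^9 ≡ 6 (mod 7).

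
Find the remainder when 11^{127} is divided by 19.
By Fermat: 11^{18} ≡ 1 (mod 19). 127 = 7×18 + 1. So 11^{127} ≡ 11^{1} ≡ 11 (mod 19)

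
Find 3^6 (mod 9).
6 = 4 + 2 (binary 110). Repeated squaring mod 9: 3^1 ≡ 3; 3^2 ≡ 3² = 9 ≡ 0; 3^4 ≡ 0² = 0 ≡ 0. Multiply: 3^6 = 3^4 × 3^2 ≡ 0 × 0 (mod 9): 0 × 0 = 0 ≡ 0. So 3^6 ≡ 0 (mod 9).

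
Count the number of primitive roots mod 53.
Number of primitive roots mod 53 = φ(52) = 24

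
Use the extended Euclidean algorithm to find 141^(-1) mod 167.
Extended GCD: 141(-45) + 167(38) = 1. So 141^(-1) ≡ 122 ≡ 122 (mod 167). Verify: 141 × 122 = 17202 ≡ 1 (mod 167)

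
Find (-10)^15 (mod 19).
Using repeated squaring. (-10) ≡ 9 (mod 19). 15 = 8 + 4 + 2 + 1 (binary 1111). Repeated squaring mod 19: 9^1 ≡ 9; 9^2 ≡ 9² = 81 ≡ 5; 9^4 ≡ 5² = 25 ≡ 6; 9^8 ≡ 6² = 36 ≡ 17. Multiply: (-10)^15 ≡ 9^8 × 9^4 × 9^2 × 9^1 ≡ 17 × 6 × 5 × 9 (mod 19): 17 × 6 = 102 ≡ 7; 7 × 5 = 35 ≡ 16; 16 × 9 = 144 ≡ 11. So (-10)^15 ≡ 11 (mod 19).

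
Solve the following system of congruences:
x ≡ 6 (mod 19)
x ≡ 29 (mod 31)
215

Using the Chinese Remainder Theorem:
M = product of moduli = 589
For equation 1: M_1 = 31, 31 ≡ 12 (mod 19), inverse of 31 mod 19 is 8 (check: 12 × 8 = 96 ≡ 1 (mod 19))
For equation 2: M_2 = 19, 19 ≡ 19 (mod 31), inverse of 19 mod 31 is 18 (check: 19 × 18 = 342 ≡ 1 (mod 31))
Combine: x ≡ Σ r_i×M_i×(M_i⁻¹ mod m_i) = 6×31×8 + 29×19×18 = 1488 + 9918 = 11406
11406 mod 589 = 215
x ≡ 215 (mod 589)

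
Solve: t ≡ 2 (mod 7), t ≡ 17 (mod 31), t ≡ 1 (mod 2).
M = 7 × 31 × 2 = 434. M₁ = 62, y₁ ≡ 6 (mod 7). M₂ = 14, y₂ ≡ 20 (mod 31). M₃ = 217, y₃ ≡ 1 (mod 2). t = 2×62×6 + 17×14×20 + 1×217×1 ≡ 79 (mod 434)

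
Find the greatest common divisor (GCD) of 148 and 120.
4

Using the Euclidean algorithm:
148 = 1 × 120 + 28
120 = 4 × 28 + 8
28 = 3 × 8 + 4
8 = 2 × 4 + 0

GCD(148, 120) = 4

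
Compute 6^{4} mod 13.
9

Using successive squaring:
Binary expansion of 4: 100
Powers of 6 mod 13 (each is the square of the previous):
  6^1 ≡ 6 (mod 13)
  6^2 ≡ 6² = 36 ≡ 10 (mod 13)
  6^4 ≡ 10² = 100 ≡ 9 (mod 13)
4 is a power of 2, so 6^4 is the last square: ≡ 9 (mod 13)
Result: 6^4 ≡ 9 (mod 13)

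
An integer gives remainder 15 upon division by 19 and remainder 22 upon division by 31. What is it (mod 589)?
M = 19 × 31 = 589. M₁ = 31, y₁ ≡ 8 (mod 19). M₂ = 19, y₂ ≡ 18 (mod 31). t = 15×31×8 + 22×19×18 ≡ 53 (mod 589). The smallest positive such number is 53.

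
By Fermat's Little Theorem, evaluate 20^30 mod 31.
By Fermat's Little Theorem, 20^{30} ≡ 1 (mod 31) since 31 is prime and gcd(20, 31) = 1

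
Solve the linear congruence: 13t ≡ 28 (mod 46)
34

Since gcd(13, 46) = 1 divides 28, a solution exists.
Multiply both sides by the inverse of 13 mod 46:
  13^(-1) mod 46 = 39
  x ≡ 39 × 28 ≡ 1092 ≡ 34 (mod 46)
Verification: 13 × 34 = 442 = 9 × 46 + 28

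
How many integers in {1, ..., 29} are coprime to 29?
28

Prime factorization: 29 = 29
Using the formula φ(n) = n × Π(1 - 1/p) for each prime factor p:
φ(29) = 29 × (1 - 1/29)
φ(29) = 28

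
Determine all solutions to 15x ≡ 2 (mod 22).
6

Since gcd(15, 22) = 1 divides 2, a solution exists.
Multiply both sides by the inverse of 15 mod 22:
  15^(-1) mod 22 = 3
  x ≡ 3 × 2 ≡ 6 ≡ 6 (mod 22)
Verification: 15 × 6 = 90 = 4 × 22 + 2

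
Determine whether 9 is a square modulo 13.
By Euler's criterion: 9^{6} ≡ 1 (mod 13). Since this equals 1, 9 is a QR.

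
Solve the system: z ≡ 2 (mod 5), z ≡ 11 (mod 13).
M = 5 × 13 = 65. M₁ = 13, y₁ ≡ 2 (mod 5). M₂ = 5, y₂ ≡ 8 (mod 13). z = 2×13×2 + 11×5×8 ≡ 37 (mod 65)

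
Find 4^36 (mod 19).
Using Fermat: 4^{18} ≡ 1 (mod 19). 36 ≡ 0 (mod 18). So 4^{36} ≡ 4^{0} ≡ 1 (mod 19)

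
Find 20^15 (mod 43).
Using repeated squaring. 15 = 8 + 4 + 2 + 1 (binary 1111). Repeated squaring mod 43: 20^1 ≡ 20; 20^2 ≡ 20² = 400 ≡ 13; 20^4 ≡ 13² = 169 ≡ 40; 20^8 ≡ 40² = 1600 ≡ 9. Multiply: 20^15 = 20^8 × 20^4 × 20^2 × 20^1 ≡ 9 × 40 × 13 × 20 (mod 43): 9 × 40 = 360 ≡ 16; 16 × 13 = 208 ≡ 36; 36 × 20 = 720 ≡ 32. So 20^15 ≡ 32 (mod 43).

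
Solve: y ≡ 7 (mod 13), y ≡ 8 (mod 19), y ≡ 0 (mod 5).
M = 13 × 19 × 5 = 1235. M₁ = 95, y₁ ≡ 10 (mod 13). M₂ = 65, y₂ ≡ 12 (mod 19). M₃ = 247, y₃ ≡ 3 (mod 5). y = 7×95×10 + 8×65×12 + 0×247×3 ≡ 540 (mod 1235)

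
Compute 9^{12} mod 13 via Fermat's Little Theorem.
1

By Fermat's Little Theorem, a^(p-1) ≡ 1 (mod p) for prime p and gcd(a, p) = 1
Here p = 13, so 9^12 ≡ 1 (mod 13)
We can reduce the exponent: 12 mod 12 = 0
So 9^12 ≡ 9^0 (mod 13)
Computing: 9^0 mod 13 = 1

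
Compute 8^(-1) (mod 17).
15

Using Extended Euclidean Algorithm:
gcd(8, 17) = 1
Bezout coefficients: 8 × -2 + 17 × 1 = 1
So 8 × -2 ≡ 1 (mod 17)
The inverse is -2 mod 17 = 15
Verification: 8 × 15 = 120 = 7 × 17 + 1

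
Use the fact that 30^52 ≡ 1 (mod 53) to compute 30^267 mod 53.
By Fermat: 30^{52} ≡ 1 (mod 53). 267 = 5×52 + 7. So 30^{267} ≡ 30^{7} ≡ 23 (mod 53)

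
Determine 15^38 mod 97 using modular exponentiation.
Using repeated squaring. 38 = 32 + 4 + 2 (binary 100110). Repeated squaring mod 97: 15^1 ≡ 15; 15^2 ≡ 15² = 225 ≡ 31; 15^4 ≡ 31² = 961 ≡ 88; 15^8 ≡ 88² = 7744 ≡ 81; 15^16 ≡ 81² = 6561 ≡ 62; 15^32 ≡ 62² = 3844 ≡ 61. Multiply: 15^38 = 15^32 × 15^4 × 15^2 ≡ 61 × 88 × 31 (mod 97): 61 × 88 = 5368 ≡ 33; 33 × 31 = 1023 ≡ 53. So 15^38 ≡ 53 (mod 97).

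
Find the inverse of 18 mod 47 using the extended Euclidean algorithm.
Extended GCD: 18(-13) + 47(5) = 1. So 18^(-1) ≡ 34 ≡ 34 (mod 47). Verify: 18 × 34 = 612 ≡ 1 (mod 47)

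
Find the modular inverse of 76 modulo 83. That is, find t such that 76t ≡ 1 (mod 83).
71

Using Extended Euclidean Algorithm:
gcd(76, 83) = 1
Bezout coefficients: 76 × -12 + 83 × 11 = 1
So 76 × -12 ≡ 1 (mod 83)
The inverse is -12 mod 83 = 71
Verification: 76 × 71 = 5396 = 65 × 83 + 1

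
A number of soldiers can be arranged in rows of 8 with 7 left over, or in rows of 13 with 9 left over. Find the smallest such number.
M = 8 × 13 = 104. M₁ = 13, y₁ ≡ 5 (mod 8). M₂ = 8, y₂ ≡ 5 (mod 13). k = 7×13×5 + 9×8×5 ≡ 87 (mod 104). The smallest positive such number is 87.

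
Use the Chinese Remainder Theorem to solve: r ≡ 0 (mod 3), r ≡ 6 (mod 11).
M = 3 × 11 = 33. M₁ = 11, y₁ ≡ 2 (mod 3). M₂ = 3, y₂ ≡ 4 (mod 11). r = 0×11×2 + 6×3×4 ≡ 6 (mod 33)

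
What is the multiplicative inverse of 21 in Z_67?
16

Using Extended Euclidean Algorithm:
gcd(21, 67) = 1
Bezout coefficients: 21 × 16 + 67 × -5 = 1
So 21 × 16 ≡ 1 (mod 67)
The inverse is 16 mod 67 = 16
Verification: 21 × 16 = 336 = 5 × 67 + 1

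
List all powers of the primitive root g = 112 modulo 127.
g^1, g^2, ..., g^{126} mod 127: {112, 98, 54, 79, 85, 122, 75, 18, 111, 113, 83, 25, 6, 37, 80, 70, 93, 2, 97, 69, 108, 31, 43, 117, 23, 36, 95, 99, 39, 50, 12, 74, 33, 13, 59, 4, 67, 11, 89, 62, 86, 107, 46, 72, 63, 71, 78, 100, 24, 21, 66, 26, 118, 8, 7, 22, 51, 124, 45, 87, 92, 17, 126, 15, 29, 73, 48, 42, 5, 52, 109, 16, 14, 44, 102, 121, 90, 47, 57, 34, 125, 30, 58, 19, 96, 84, 10, 104, 91, 32, 28, 88, 77, 115, 53, 94, 114, 68, 123, 60, 116, 38, 65, 41, 20, 81, 55, 64, 56, 49, 27, 103, 106, 61, 101, 9, 119, 120, 105, 76, 3, 82, 40, 35, 110, 1}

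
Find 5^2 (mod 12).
2 = 2 (binary 10). Repeated squaring mod 12: 5^1 ≡ 5; 5^2 ≡ 5² = 25 ≡ 1. So 5^2 ≡ 1 (mod 12).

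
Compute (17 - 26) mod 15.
6

(17 - 26) = -9
-9 mod 15 = 6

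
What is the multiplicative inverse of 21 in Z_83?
4

Using Extended Euclidean Algorithm:
gcd(21, 83) = 1
Bezout coefficients: 21 × 4 + 83 × -1 = 1
So 21 × 4 ≡ 1 (mod 83)
The inverse is 4 mod 83 = 4
Verification: 21 × 4 = 84 = 1 × 83 + 1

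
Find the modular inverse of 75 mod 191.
75^(-1) ≡ 163 (mod 191). Verification: 75 × 163 = 12225 ≡ 1 (mod 191)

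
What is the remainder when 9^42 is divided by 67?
Using repeated squaring. 42 = 32 + 8 + 2 (binary 101010). Repeated squaring mod 67: 9^1 ≡ 9; 9^2 ≡ 9² = 81 ≡ 14; 9^4 ≡ 14² = 196 ≡ 62; 9^8 ≡ 62² = 3844 ≡ 25; 9^16 ≡ 25² = 625 ≡ 22; 9^32 ≡ 22² = 484 ≡ 15. Multiply: 9^42 = 9^32 × 9^8 × 9^2 ≡ 15 × 25 × 14 (mod 67): 15 × 25 = 375 ≡ 40; 40 × 14 = 560 ≡ 24. So 9^42 ≡ 24 (mod 67).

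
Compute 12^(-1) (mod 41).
12^(-1) ≡ 24 (mod 41). Verification: 12 × 24 = 288 ≡ 1 (mod 41)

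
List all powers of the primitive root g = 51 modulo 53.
g^1, g^2, ..., g^{52} mod 53: {51, 4, 45, 16, 21, 11, 31, 44, 18, 17, 19, 15, 23, 7, 39, 28, 50, 6, 41, 24, 5, 43, 20, 13, 27, 52, 2, 49, 8, 37, 32, 42, 22, 9, 35, 36, 34, 38, 30, 46, 14, 25, 3, 47, 12, 29, 48, 10, 33, 40, 26, 1}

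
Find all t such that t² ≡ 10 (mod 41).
The square roots of 10 mod 41 are 16 and 25. Verify: 16² = 256 ≡ 10 (mod 41)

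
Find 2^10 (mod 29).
10 = 8 + 2 (binary 1010). Repeated squaring mod 29: 2^1 ≡ 2; 2^2 ≡ 2² = 4 ≡ 4; 2^4 ≡ 4² = 16 ≡ 16; 2^8 ≡ 16² = 256 ≡ 24. Multiply: 2^10 = 2^8 × 2^2 ≡ 24 × 4 (mod 29): 24 × 4 = 96 ≡ 9. So 2^10 ≡ 9 (mod 29).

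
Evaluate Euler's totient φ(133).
108

Prime factorization: 133 = 7 × 19
Using the formula φ(n) = n × Π(1 - 1/p) for each prime factor p:
φ(133) = 133 × (1 - 1/7) × (1 - 1/19)
φ(133) = 108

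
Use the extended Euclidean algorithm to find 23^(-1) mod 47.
Extended GCD: 23(-2) + 47(1) = 1. So 23^(-1) ≡ 45 ≡ 45 (mod 47). Verify: 23 × 45 = 1035 ≡ 1 (mod 47)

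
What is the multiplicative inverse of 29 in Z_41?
17

Using Extended Euclidean Algorithm:
gcd(29, 41) = 1
Bezout coefficients: 29 × 17 + 41 × -12 = 1
So 29 × 17 ≡ 1 (mod 41)
The inverse is 17 mod 41 = 17
Verification: 29 × 17 = 493 = 12 × 41 + 1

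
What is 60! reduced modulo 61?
By Wilson's theorem, (60)! ≡ -1 ≡ 60 (mod 61)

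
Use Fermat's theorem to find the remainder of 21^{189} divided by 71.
66

By Fermat's Little Theorem, a^(p-1) ≡ 1 (mod p) for prime p and gcd(a, p) = 1
Here p = 71, so 21^70 ≡ 1 (mod 71)
We can reduce the exponent: 189 mod 70 = 49
So 21^189 ≡ 21^49 (mod 71)
Computing: 21^49 mod 71 = 66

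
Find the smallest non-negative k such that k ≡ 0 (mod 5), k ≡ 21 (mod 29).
50

Using the Chinese Remainder Theorem:
M = product of moduli = 145
For equation 1: M_1 = 29, 29 ≡ 4 (mod 5), inverse of 29 mod 5 is 4 (check: 4 × 4 = 16 ≡ 1 (mod 5))
For equation 2: M_2 = 5, 5 ≡ 5 (mod 29), inverse of 5 mod 29 is 6 (check: 5 × 6 = 30 ≡ 1 (mod 29))
Combine: k ≡ Σ r_i×M_i×(M_i⁻¹ mod m_i) = 0×29×4 + 21×5×6 = 0 + 630 = 630
630 mod 145 = 50
k ≡ 50 (mod 145)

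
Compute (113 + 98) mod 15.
1

(113 + 98) = 211
211 mod 15 = 1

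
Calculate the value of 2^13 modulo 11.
Using Fermat: 2^{10} ≡ 1 (mod 11). 13 ≡ 3 (mod 10). So 2^{13} ≡ 2^{3} ≡ 8 (mod 11)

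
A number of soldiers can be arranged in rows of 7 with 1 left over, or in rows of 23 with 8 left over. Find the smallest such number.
M = 7 × 23 = 161. M₁ = 23, y₁ ≡ 4 (mod 7). M₂ = 7, y₂ ≡ 10 (mod 23). n = 1×23×4 + 8×7×10 ≡ 8 (mod 161). The smallest positive such number is 8.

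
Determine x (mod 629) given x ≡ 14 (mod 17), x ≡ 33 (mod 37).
218

Using the Chinese Remainder Theorem:
M = product of moduli = 629
For equation 1: M_1 = 37, 37 ≡ 3 (mod 17), inverse of 37 mod 17 is 6 (check: 3 × 6 = 18 ≡ 1 (mod 17))
For equation 2: M_2 = 17, 17 ≡ 17 (mod 37), inverse of 17 mod 37 is 24 (check: 17 × 24 = 408 ≡ 1 (mod 37))
Combine: x ≡ Σ r_i×M_i×(M_i⁻¹ mod m_i) = 14×37×6 + 33×17×24 = 3108 + 13464 = 16572
16572 mod 629 = 218
x ≡ 218 (mod 629)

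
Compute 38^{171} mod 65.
12

Using successive squaring:
Binary expansion of 171: 10101011
Powers of 38 mod 65 (each is the square of the previous):
  38^1 ≡ 38 (mod 65)
  38^2 ≡ 38² = 1444 ≡ 14 (mod 65)
  38^4 ≡ 14² = 196 ≡ 1 (mod 65)
  38^8 ≡ 1² = 1 ≡ 1 (mod 65)
  38^16 ≡ 1² = 1 ≡ 1 (mod 65)
  38^32 ≡ 1² = 1 ≡ 1 (mod 65)
  38^64 ≡ 1² = 1 ≡ 1 (mod 65)
  38^128 ≡ 1² = 1 ≡ 1 (mod 65)
171 = 128 + 32 + 8 + 2 + 1, so 38^171 = 38^128 × 38^32 × 38^8 × 38^2 × 38^1 ≡ 1 × 1 × 1 × 14 × 38 (mod 65)
Multiplying step by step:
  1 × 1 = 1 ≡ 1 (mod 65)
  1 × 1 = 1 ≡ 1 (mod 65)
  1 × 14 = 14 ≡ 14 (mod 65)
  14 × 38 = 532 ≡ 12 (mod 65)
Result: 38^171 ≡ 12 (mod 65)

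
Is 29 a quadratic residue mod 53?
By Euler's criterion: 29^{26} ≡ 1 (mod 53). Since this equals 1, 29 is a QR.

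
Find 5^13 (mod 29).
Using repeated squaring. 13 = 8 + 4 + 1 (binary 1101). Repeated squaring mod 29: 5^1 ≡ 5; 5^2 ≡ 5² = 25 ≡ 25; 5^4 ≡ 25² = 625 ≡ 16; 5^8 ≡ 16² = 256 ≡ 24. Multiply: 5^13 = 5^8 × 5^4 × 5^1 ≡ 24 × 16 × 5 (mod 29): 24 × 16 = 384 ≡ 7; 7 × 5 = 35 ≡ 6. So 5^13 ≡ 6 (mod 29).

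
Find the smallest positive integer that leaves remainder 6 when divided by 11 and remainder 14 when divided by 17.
M = 11 × 17 = 187. M₁ = 17, y₁ ≡ 2 (mod 11). M₂ = 11, y₂ ≡ 14 (mod 17). n = 6×17×2 + 14×11×14 ≡ 116 (mod 187). The smallest positive such number is 116.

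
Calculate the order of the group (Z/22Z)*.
10

Prime factorization: 22 = 2 × 11
Using the formula φ(n) = n × Π(1 - 1/p) for each prime factor p:
φ(22) = 22 × (1 - 1/2) × (1 - 1/11)
φ(22) = 10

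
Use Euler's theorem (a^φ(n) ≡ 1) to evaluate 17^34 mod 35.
By Euler: 17^{24} ≡ 1 (mod 35) since gcd(17, 35) = 1. 34 = 1×24 + 10. So 17^{34} ≡ 17^{10} ≡ 4 (mod 35)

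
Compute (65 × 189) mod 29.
18

(65 × 189) = 12285
12285 mod 29 = 18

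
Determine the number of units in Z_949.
864

Prime factorization: 949 = 13 × 73
Using the formula φ(n) = n × Π(1 - 1/p) for each prime factor p:
φ(949) = 949 × (1 - 1/13) × (1 - 1/73)
φ(949) = 864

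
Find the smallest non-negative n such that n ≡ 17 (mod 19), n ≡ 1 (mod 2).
17

Using the Chinese Remainder Theorem:
M = product of moduli = 38
For equation 1: M_1 = 2, 2 ≡ 2 (mod 19), inverse of 2 mod 19 is 10 (check: 2 × 10 = 20 ≡ 1 (mod 19))
For equation 2: M_2 = 19, 19 ≡ 1 (mod 2), inverse of 19 mod 2 is 1 (check: 1 × 1 = 1 ≡ 1 (mod 2))
Combine: n ≡ Σ r_i×M_i×(M_i⁻¹ mod m_i) = 17×2×10 + 1×19×1 = 340 + 19 = 359
359 mod 38 = 17
n ≡ 17 (mod 38)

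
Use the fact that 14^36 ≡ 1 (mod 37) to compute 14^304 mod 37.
By Fermat: 14^{36} ≡ 1 (mod 37). 304 = 8×36 + 16. So 14^{304} ≡ 14^{16} ≡ 10 (mod 37)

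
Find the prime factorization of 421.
421

Divide by primes starting from smallest:
421 ÷ 421 = 1

421 = 421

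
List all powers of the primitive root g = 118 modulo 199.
g^1, g^2, ..., g^{198} mod 199: {118, 193, 88, 36, 69, 182, 183, 102, 96, 184, 21, 90, 73, 57, 159, 56, 41, 62, 152, 26, 83, 43, 99, 140, 3, 155, 181, 65, 108, 8, 148, 151, 107, 89, 154, 63, 71, 20, 171, 79, 168, 123, 186, 58, 78, 50, 129, 98, 22, 9, 67, 145, 195, 125, 24, 46, 55, 122, 68, 64, 189, 14, 60, 115, 38, 106, 170, 160, 174, 35, 150, 188, 95, 66, 27, 2, 37, 187, 176, 72, 138, 165, 167, 5, 192, 169, 42, 180, 146, 114, 119, 112, 82, 124, 105, 52, 166, 86, 198, 81, 6, 111, 163, 130, 17, 16, 97, 103, 15, 178, 109, 126, 142, 40, 143, 158, 137, 47, 173, 116, 156, 100, 59, 196, 44, 18, 134, 91, 191, 51, 48, 92, 110, 45, 136, 128, 179, 28, 120, 31, 76, 13, 141, 121, 149, 70, 101, 177, 190, 132, 54, 4, 74, 175, 153, 144, 77, 131, 135, 10, 185, 139, 84, 161, 93, 29, 39, 25, 164, 49, 11, 104, 133, 172, 197, 162, 12, 23, 127, 61, 34, 32, 194, 7, 30, 157, 19, 53, 85, 80, 87, 117, 75, 94, 147, 33, 113, 1}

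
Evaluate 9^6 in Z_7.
9 ≡ 2 (mod 7). 6 = 4 + 2 (binary 110). Repeated squaring mod 7: 2^1 ≡ 2; 2^2 ≡ 2² = 4 ≡ 4; 2^4 ≡ 4² = 16 ≡ 2. Multiply: 9^6 ≡ 2^4 × 2^2 ≡ 2 × 4 (mod 7): 2 × 4 = 8 ≡ 1. So 9^6 ≡ 1 (mod 7).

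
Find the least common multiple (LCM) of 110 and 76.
4180

First find GCD(110, 76) using the Euclidean algorithm:
110 = 1 × 76 + 34
76 = 2 × 34 + 8
34 = 4 × 8 + 2
8 = 4 × 2 + 0
GCD(110, 76) = 2

LCM formula: LCM(a, b) = (a × b) / GCD(a, b)
LCM(110, 76) = (110 × 76) / 2
LCM(110, 76) = 8360 / 2
LCM(110, 76) = 4180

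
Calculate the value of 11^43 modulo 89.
Using repeated squaring. 43 = 32 + 8 + 2 + 1 (binary 101011). Repeated squaring mod 89: 11^1 ≡ 11; 11^2 ≡ 11² = 121 ≡ 32; 11^4 ≡ 32² = 1024 ≡ 45; 11^8 ≡ 45² = 2025 ≡ 67; 11^16 ≡ 67² = 4489 ≡ 39; 11^32 ≡ 39² = 1521 ≡ 8. Multiply: 11^43 = 11^32 × 11^8 × 11^2 × 11^1 ≡ 8 × 67 × 32 × 11 (mod 89): 8 × 67 = 536 ≡ 2; 2 × 32 = 64 ≡ 64; 64 × 11 = 704 ≡ 81. So 11^43 ≡ 81 (mod 89).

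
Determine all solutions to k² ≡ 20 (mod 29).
The square roots of 20 mod 29 are 7 and 22. Verify: 7² = 49 ≡ 20 (mod 29)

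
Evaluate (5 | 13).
(5/13) = 5^{6} mod 13 = -1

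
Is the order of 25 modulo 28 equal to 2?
No, the actual order is 3, not 2.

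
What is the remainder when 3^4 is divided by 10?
4 = 4 (binary 100). Repeated squaring mod 10: 3^1 ≡ 3; 3^2 ≡ 3² = 9 ≡ 9; 3^4 ≡ 9² = 81 ≡ 1. So 3^4 ≡ 1 (mod 10).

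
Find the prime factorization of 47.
47

Divide by primes starting from smallest:
47 ÷ 47 = 1

47 = 47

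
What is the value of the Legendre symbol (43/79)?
(43/79) = 43^{39} mod 79 = -1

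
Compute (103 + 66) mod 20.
9

(103 + 66) = 169
169 mod 20 = 9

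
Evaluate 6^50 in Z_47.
Using Fermat: 6^{46} ≡ 1 (mod 47). 50 ≡ 4 (mod 46). So 6^{50} ≡ 6^{4} ≡ 27 (mod 47)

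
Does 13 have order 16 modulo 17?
p - 1 = 16 has prime divisors 2. Check 13^(16/q) mod 17 for each: 13^(16/2) = 13^8 ≡ 1 (mod 17). Since 13^8 ≡ 1 (mod 17), the order of 13 divides 8 (in fact the order is 4) ≠ 16, so it is not a primitive root.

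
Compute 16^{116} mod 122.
86

Using successive squaring:
Binary expansion of 116: 1110100
Powers of 16 mod 122 (each is the square of the previous):
  16^1 ≡ 16 (mod 122)
  16^2 ≡ 16² = 256 ≡ 12 (mod 122)
  16^4 ≡ 12² = 144 ≡ 22 (mod 122)
  16^8 ≡ 22² = 484 ≡ 118 (mod 122)
  16^16 ≡ 118² = 13924 ≡ 16 (mod 122)
  16^32 ≡ 16² = 256 ≡ 12 (mod 122)
  16^64 ≡ 12² = 144 ≡ 22 (mod 122)
116 = 64 + 32 + 16 + 4, so 16^116 = 16^64 × 16^32 × 16^16 × 16^4 ≡ 22 × 12 × 16 × 22 (mod 122)
Multiplying step by step:
  22 × 12 = 264 ≡ 20 (mod 122)
  20 × 16 = 320 ≡ 76 (mod 122)
  76 × 22 = 1672 ≡ 86 (mod 122)
Result: 16^116 ≡ 86 (mod 122)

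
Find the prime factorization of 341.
11 × 31

Divide by primes starting from smallest:
341 ÷ 11 = 31
31 ÷ 31 = 1

341 = 11 × 31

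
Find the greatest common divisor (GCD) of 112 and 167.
1

Using the Euclidean algorithm:
112 = 0 × 167 + 112
167 = 1 × 112 + 55
112 = 2 × 55 + 2
55 = 27 × 2 + 1
2 = 2 × 1 + 0

GCD(112, 167) = 1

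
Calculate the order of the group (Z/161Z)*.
132

Prime factorization: 161 = 7 × 23
Using the formula φ(n) = n × Π(1 - 1/p) for each prime factor p:
φ(161) = 161 × (1 - 1/7) × (1 - 1/23)
φ(161) = 132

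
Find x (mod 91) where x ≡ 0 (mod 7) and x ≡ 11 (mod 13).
M = 7 × 13 = 91. M₁ = 13, y₁ ≡ 6 (mod 7). M₂ = 7, y₂ ≡ 2 (mod 13). x = 0×13×6 + 11×7×2 ≡ 63 (mod 91)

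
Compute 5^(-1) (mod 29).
6

Using Extended Euclidean Algorithm:
gcd(5, 29) = 1
Bezout coefficients: 5 × 6 + 29 × -1 = 1
So 5 × 6 ≡ 1 (mod 29)
The inverse is 6 mod 29 = 6
Verification: 5 × 6 = 30 = 1 × 29 + 1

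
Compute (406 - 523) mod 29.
28

(406 - 523) = -117
-117 mod 29 = 28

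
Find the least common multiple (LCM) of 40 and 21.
840

First find GCD(40, 21) using the Euclidean algorithm:
40 = 1 × 21 + 19
21 = 1 × 19 + 2
19 = 9 × 2 + 1
2 = 2 × 1 + 0
GCD(40, 21) = 1

LCM formula: LCM(a, b) = (a × b) / GCD(a, b)
LCM(40, 21) = (40 × 21) / 1
LCM(40, 21) = 840 / 1
LCM(40, 21) = 840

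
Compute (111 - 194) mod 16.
13

(111 - 194) = -83
-83 mod 16 = 13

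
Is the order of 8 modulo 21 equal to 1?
No, the actual order is 2, not 1.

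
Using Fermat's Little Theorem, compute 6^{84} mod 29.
1

By Fermat's Little Theorem, a^(p-1) ≡ 1 (mod p) for prime p and gcd(a, p) = 1
Here p = 29, so 6^28 ≡ 1 (mod 29)
We can reduce the exponent: 84 mod 28 = 0
So 6^84 ≡ 6^0 (mod 29)
Computing: 6^0 mod 29 = 1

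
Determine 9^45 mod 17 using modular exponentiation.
Using Fermat: 9^{16} ≡ 1 (mod 17). 45 ≡ 13 (mod 16). So 9^{45} ≡ 9^{13} ≡ 8 (mod 17)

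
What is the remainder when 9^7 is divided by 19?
7 = 4 + 2 + 1 (binary 111). Repeated squaring mod 19: 9^1 ≡ 9; 9^2 ≡ 9² = 81 ≡ 5; 9^4 ≡ 5² = 25 ≡ 6. Multiply: 9^7 = 9^4 × 9^2 × 9^1 ≡ 6 × 5 × 9 (mod 19): 6 × 5 = 30 ≡ 11; 11 × 9 = 99 ≡ 4. So 9^7 ≡ 4 (mod 19).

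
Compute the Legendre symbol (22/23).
(22/23) = 22^{11} mod 23 = -1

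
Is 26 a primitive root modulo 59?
No

To verify, check if 26^(58/q) ≢ 1 (mod 59) for each prime divisor q of 58
Divisors of 58 = 58: [1, 2, 29, 58]
  26^(58/2) = 26^29 ≡ 1 (mod 59)
  26^(58/29) = 26^2 ≡ 27 (mod 59)
Conclusion: 26 is not a primitive root modulo 59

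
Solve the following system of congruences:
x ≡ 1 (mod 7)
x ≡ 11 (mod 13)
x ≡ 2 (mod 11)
596

Using the Chinese Remainder Theorem:
M = product of moduli = 1001
For equation 1: M_1 = 143, 143 ≡ 3 (mod 7), inverse of 143 mod 7 is 5 (check: 3 × 5 = 15 ≡ 1 (mod 7))
For equation 2: M_2 = 77, 77 ≡ 12 (mod 13), inverse of 77 mod 13 is 12 (check: 12 × 12 = 144 ≡ 1 (mod 13))
For equation 3: M_3 = 91, 91 ≡ 3 (mod 11), inverse of 91 mod 11 is 4 (check: 3 × 4 = 12 ≡ 1 (mod 11))
Combine: x ≡ Σ r_i×M_i×(M_i⁻¹ mod m_i) = 1×143×5 + 11×77×12 + 2×91×4 = 715 + 10164 + 728 = 11607
11607 mod 1001 = 596
x ≡ 596 (mod 1001)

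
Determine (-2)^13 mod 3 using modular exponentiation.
Using Fermat: (-2)^{2} ≡ 1 (mod 3). 13 ≡ 1 (mod 2). So (-2)^{13} ≡ (-2)^{1} ≡ 1 (mod 3)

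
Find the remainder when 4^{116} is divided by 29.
By Fermat: 4^{28} ≡ 1 (mod 29). 116 = 4×28 + 4. So 4^{116} ≡ 4^{4} ≡ 24 (mod 29)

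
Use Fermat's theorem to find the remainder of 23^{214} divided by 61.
27

By Fermat's Little Theorem, a^(p-1) ≡ 1 (mod p) for prime p and gcd(a, p) = 1
Here p = 61, so 23^60 ≡ 1 (mod 61)
We can reduce the exponent: 214 mod 60 = 34
So 23^214 ≡ 23^34 (mod 61)
Computing: 23^34 mod 61 = 27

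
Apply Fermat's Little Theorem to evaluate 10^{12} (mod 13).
1

By Fermat's Little Theorem, a^(p-1) ≡ 1 (mod p) for prime p and gcd(a, p) = 1
Here p = 13, so 10^12 ≡ 1 (mod 13)
We can reduce the exponent: 12 mod 12 = 0
So 10^12 ≡ 10^0 (mod 13)
Computing: 10^0 mod 13 = 1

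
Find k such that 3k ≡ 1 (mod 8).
3

Since gcd(3, 8) = 1 divides 1, a solution exists.
Multiply both sides by the inverse of 3 mod 8:
  3^(-1) mod 8 = 3
  x ≡ 3 × 1 ≡ 3 ≡ 3 (mod 8)
Verification: 3 × 3 = 9 = 1 × 8 + 1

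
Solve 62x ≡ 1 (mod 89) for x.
56

Using Extended Euclidean Algorithm:
gcd(62, 89) = 1
Bezout coefficients: 62 × -33 + 89 × 23 = 1
So 62 × -33 ≡ 1 (mod 89)
The inverse is -33 mod 89 = 56
Verification: 62 × 56 = 3472 = 39 × 89 + 1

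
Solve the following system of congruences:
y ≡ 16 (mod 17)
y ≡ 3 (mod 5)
33

Using the Chinese Remainder Theorem:
M = product of moduli = 85
For equation 1: M_1 = 5, 5 ≡ 5 (mod 17), inverse of 5 mod 17 is 7 (check: 5 × 7 = 35 ≡ 1 (mod 17))
For equation 2: M_2 = 17, 17 ≡ 2 (mod 5), inverse of 17 mod 5 is 3 (check: 2 × 3 = 6 ≡ 1 (mod 5))
Combine: y ≡ Σ r_i×M_i×(M_i⁻¹ mod m_i) = 16×5×7 + 3×17×3 = 560 + 153 = 713
713 mod 85 = 33
y ≡ 33 (mod 85)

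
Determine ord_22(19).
Powers of 19 mod 22: 19^1≡19, 19^2≡9, 19^3≡17, 19^4≡15, 19^5≡21, 19^6≡3, 19^7≡13, 19^8≡5, 19^9≡7, 19^10≡1. Order = 10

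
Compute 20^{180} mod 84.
64

Using successive squaring:
Binary expansion of 180: 10110100
Powers of 20 mod 84 (each is the square of the previous):
  20^1 ≡ 20 (mod 84)
  20^2 ≡ 20² = 400 ≡ 64 (mod 84)
  20^4 ≡ 64² = 4096 ≡ 64 (mod 84)
  20^8 ≡ 64² = 4096 ≡ 64 (mod 84)
  20^16 ≡ 64² = 4096 ≡ 64 (mod 84)
  20^32 ≡ 64² = 4096 ≡ 64 (mod 84)
  20^64 ≡ 64² = 4096 ≡ 64 (mod 84)
  20^128 ≡ 64² = 4096 ≡ 64 (mod 84)
180 = 128 + 32 + 16 + 4, so 20^180 = 20^128 × 20^32 × 20^16 × 20^4 ≡ 64 × 64 × 64 × 64 (mod 84)
Multiplying step by step:
  64 × 64 = 4096 ≡ 64 (mod 84)
  64 × 64 = 4096 ≡ 64 (mod 84)
  64 × 64 = 4096 ≡ 64 (mod 84)
Result: 20^180 ≡ 64 (mod 84)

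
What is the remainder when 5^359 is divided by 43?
Using Fermat: 5^{42} ≡ 1 (mod 43). 359 ≡ 23 (mod 42). So 5^{359} ≡ 5^{23} ≡ 18 (mod 43)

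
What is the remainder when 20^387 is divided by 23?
Using Fermat: 20^{22} ≡ 1 (mod 23). 387 ≡ 13 (mod 22). So 20^{387} ≡ 20^{13} ≡ 14 (mod 23)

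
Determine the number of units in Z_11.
10

Prime factorization: 11 = 11
Using the formula φ(n) = n × Π(1 - 1/p) for each prime factor p:
φ(11) = 11 × (1 - 1/11)
φ(11) = 10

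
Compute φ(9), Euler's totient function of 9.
6

Prime factorization: 9 = 3^2
Using the formula φ(n) = n × Π(1 - 1/p) for each prime factor p:
φ(9) = 9 × (1 - 1/3)
φ(9) = 6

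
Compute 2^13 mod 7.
Using Fermat: 2^{6} ≡ 1 (mod 7). 13 ≡ 1 (mod 6). So 2^{13} ≡ 2^{1} ≡ 2 (mod 7)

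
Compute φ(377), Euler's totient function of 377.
336

Prime factorization: 377 = 13 × 29
Using the formula φ(n) = n × Π(1 - 1/p) for each prime factor p:
φ(377) = 377 × (1 - 1/13) × (1 - 1/29)
φ(377) = 336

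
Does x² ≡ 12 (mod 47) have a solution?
By Euler's criterion: 12^{23} ≡ 1 (mod 47). Since this equals 1, 12 is a QR.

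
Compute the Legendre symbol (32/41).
(32/41) = 32^{20} mod 41 = 1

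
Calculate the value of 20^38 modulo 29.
Using Fermat: 20^{28} ≡ 1 (mod 29). 38 ≡ 10 (mod 28). So 20^{38} ≡ 20^{10} ≡ 25 (mod 29)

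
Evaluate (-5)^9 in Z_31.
(-5) ≡ 26 (mod 31). 9 = 8 + 1 (binary 1001). Repeated squaring mod 31: 26^1 ≡ 26; 26^2 ≡ 26² = 676 ≡ 25; 26^4 ≡ 25² = 625 ≡ 5; 26^8 ≡ 5² = 25 ≡ 25. Multiply: (-5)^9 ≡ 26^8 × 26^1 ≡ 25 × 26 (mod 31): 25 × 26 = 650 ≡ 30. So (-5)^9 ≡ 30 (mod 31).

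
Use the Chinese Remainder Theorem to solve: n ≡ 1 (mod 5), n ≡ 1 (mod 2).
1

Using the Chinese Remainder Theorem:
M = product of moduli = 10
For equation 1: M_1 = 2, 2 ≡ 2 (mod 5), inverse of 2 mod 5 is 3 (check: 2 × 3 = 6 ≡ 1 (mod 5))
For equation 2: M_2 = 5, 5 ≡ 1 (mod 2), inverse of 5 mod 2 is 1 (check: 1 × 1 = 1 ≡ 1 (mod 2))
Combine: n ≡ Σ r_i×M_i×(M_i⁻¹ mod m_i) = 1×2×3 + 1×5×1 = 6 + 5 = 11
11 mod 10 = 1
n ≡ 1 (mod 10)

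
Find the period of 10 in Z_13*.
Powers of 10 mod 13: 10^1≡10, 10^2≡9, 10^3≡12, 10^4≡3, 10^5≡4, 10^6≡1. Order = 6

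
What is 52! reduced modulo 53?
By Wilson's theorem, (52)! ≡ -1 ≡ 52 (mod 53)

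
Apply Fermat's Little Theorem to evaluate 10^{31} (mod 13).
10

By Fermat's Little Theorem, a^(p-1) ≡ 1 (mod p) for prime p and gcd(a, p) = 1
Here p = 13, so 10^12 ≡ 1 (mod 13)
We can reduce the exponent: 31 mod 12 = 7
So 10^31 ≡ 10^7 (mod 13)
Computing: 10^7 mod 13 = 10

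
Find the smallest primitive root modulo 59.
2

A primitive root g modulo p has order p-1 = 58
Prime divisors of 58: [2, 29]
g is a primitive root iff g^(58/q) ≢ 1 (mod 59) for each prime divisor q
Testing small values:
  g = 2: 2^29 ≡ 58, 2^2 ≡ 4 (mod 59) → none is 1, primitive root!
The smallest primitive root is 2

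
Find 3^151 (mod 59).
Using Fermat: 3^{58} ≡ 1 (mod 59). 151 ≡ 35 (mod 58). So 3^{151} ≡ 3^{35} ≡ 21 (mod 59)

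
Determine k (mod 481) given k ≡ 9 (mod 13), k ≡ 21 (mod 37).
243

Using the Chinese Remainder Theorem:
M = product of moduli = 481
For equation 1: M_1 = 37, 37 ≡ 11 (mod 13), inverse of 37 mod 13 is 6 (check: 11 × 6 = 66 ≡ 1 (mod 13))
For equation 2: M_2 = 13, 13 ≡ 13 (mod 37), inverse of 13 mod 37 is 20 (check: 13 × 20 = 260 ≡ 1 (mod 37))
Combine: k ≡ Σ r_i×M_i×(M_i⁻¹ mod m_i) = 9×37×6 + 21×13×20 = 1998 + 5460 = 7458
7458 mod 481 = 243
k ≡ 243 (mod 481)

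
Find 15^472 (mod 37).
Using Fermat: 15^{36} ≡ 1 (mod 37). 472 ≡ 4 (mod 36). So 15^{472} ≡ 15^{4} ≡ 9 (mod 37)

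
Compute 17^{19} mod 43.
25

Using successive squaring:
Binary expansion of 19: 10011
Powers of 17 mod 43 (each is the square of the previous):
  17^1 ≡ 17 (mod 43)
  17^2 ≡ 17² = 289 ≡ 31 (mod 43)
  17^4 ≡ 31² = 961 ≡ 15 (mod 43)
  17^8 ≡ 15² = 225 ≡ 10 (mod 43)
  17^16 ≡ 10² = 100 ≡ 14 (mod 43)
19 = 16 + 2 + 1, so 17^19 = 17^16 × 17^2 × 17^1 ≡ 14 × 31 × 17 (mod 43)
Multiplying step by step:
  14 × 31 = 434 ≡ 4 (mod 43)
  4 × 17 = 68 ≡ 25 (mod 43)
Result: 17^19 ≡ 25 (mod 43)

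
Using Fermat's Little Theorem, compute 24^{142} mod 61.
27

By Fermat's Little Theorem, a^(p-1) ≡ 1 (mod p) for prime p and gcd(a, p) = 1
Here p = 61, so 24^60 ≡ 1 (mod 61)
We can reduce the exponent: 142 mod 60 = 22
So 24^142 ≡ 24^22 (mod 61)
Computing: 24^22 mod 61 = 27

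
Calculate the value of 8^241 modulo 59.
Using Fermat: 8^{58} ≡ 1 (mod 59). 241 ≡ 9 (mod 58). So 8^{241} ≡ 8^{9} ≡ 44 (mod 59)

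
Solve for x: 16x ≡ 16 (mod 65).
1

Since gcd(16, 65) = 1 divides 16, a solution exists.
Multiply both sides by the inverse of 16 mod 65:
  16^(-1) mod 65 = 61
  x ≡ 61 × 16 ≡ 976 ≡ 1 (mod 65)
Verification: 16 × 1 = 16 = 0 × 65 + 16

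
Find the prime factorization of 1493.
1493

Divide by primes starting from smallest:
1493 ÷ 1493 = 1

1493 = 1493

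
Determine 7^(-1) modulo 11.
7^(-1) ≡ 8 (mod 11). Verification: 7 × 8 = 56 ≡ 1 (mod 11)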